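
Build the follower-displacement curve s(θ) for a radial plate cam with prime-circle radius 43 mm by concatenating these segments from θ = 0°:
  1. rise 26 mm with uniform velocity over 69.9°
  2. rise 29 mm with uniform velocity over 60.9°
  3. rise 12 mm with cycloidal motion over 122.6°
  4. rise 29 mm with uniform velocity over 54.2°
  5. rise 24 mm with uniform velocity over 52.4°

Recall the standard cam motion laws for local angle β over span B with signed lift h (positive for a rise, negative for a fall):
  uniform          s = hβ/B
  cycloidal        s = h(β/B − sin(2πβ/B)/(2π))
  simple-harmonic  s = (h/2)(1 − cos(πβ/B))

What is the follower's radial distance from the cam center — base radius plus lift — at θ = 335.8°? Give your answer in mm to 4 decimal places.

seg 1 [0°–69.9°] uniform, h=26: full span → s += 26 → s = 26.0000
seg 2 [69.9°–130.8°] uniform, h=29: full span → s += 29 → s = 55.0000
seg 3 [130.8°–253.4°] cycloidal, h=12: full span → s += 12 → s = 67.0000
seg 4 [253.4°–307.6°] uniform, h=29: full span → s += 29 → s = 96.0000
seg 5 [307.6°–360°] uniform, h=24: θ=335.8° here. β=28.2, B=52.4. 24·28.2/52.4 = 12.9160 → s = 108.9160
radial distance = base radius + s = 43 + 108.9160 = 151.9160

151.9160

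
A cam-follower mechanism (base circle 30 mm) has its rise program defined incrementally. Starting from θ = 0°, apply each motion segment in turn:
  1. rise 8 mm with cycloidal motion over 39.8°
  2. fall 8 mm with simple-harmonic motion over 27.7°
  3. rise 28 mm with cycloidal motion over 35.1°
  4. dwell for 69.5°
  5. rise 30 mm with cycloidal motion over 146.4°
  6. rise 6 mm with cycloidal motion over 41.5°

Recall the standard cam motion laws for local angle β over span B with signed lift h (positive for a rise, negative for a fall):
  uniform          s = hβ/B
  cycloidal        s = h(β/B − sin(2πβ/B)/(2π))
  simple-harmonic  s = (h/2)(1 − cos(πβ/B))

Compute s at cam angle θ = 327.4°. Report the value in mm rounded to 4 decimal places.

seg 1 [0°–39.8°] cycloidal, h=8: full span → s += 8 → s = 8.0000
seg 2 [39.8°–67.5°] simple-harmonic, h=-8: full span → s += -8 → s = 0.0000
seg 3 [67.5°–102.6°] cycloidal, h=28: full span → s += 28 → s = 28.0000
seg 4 [102.6°–172.1°] dwell: s stays 28.0000
seg 5 [172.1°–318.5°] cycloidal, h=30: full span → s += 30 → s = 58.0000
seg 6 [318.5°–360°] cycloidal, h=6: θ=327.4° here. β=8.9, B=41.5. 6·(0.2145 − sin(2π·0.2145)/(2π)) = 0.3555 → s = 58.3555

58.3555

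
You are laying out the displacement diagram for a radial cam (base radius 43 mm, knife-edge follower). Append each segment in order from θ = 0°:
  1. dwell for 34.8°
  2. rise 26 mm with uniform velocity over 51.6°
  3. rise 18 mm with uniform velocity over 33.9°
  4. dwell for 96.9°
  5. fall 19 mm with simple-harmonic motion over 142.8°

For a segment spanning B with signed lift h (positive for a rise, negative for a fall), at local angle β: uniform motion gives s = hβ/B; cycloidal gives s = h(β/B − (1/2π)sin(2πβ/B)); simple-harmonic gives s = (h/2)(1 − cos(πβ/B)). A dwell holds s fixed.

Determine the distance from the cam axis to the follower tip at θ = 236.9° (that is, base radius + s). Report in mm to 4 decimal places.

seg 1 [0°–34.8°] dwell: s stays 0.0000
seg 2 [34.8°–86.4°] uniform, h=26: full span → s += 26 → s = 26.0000
seg 3 [86.4°–120.3°] uniform, h=18: full span → s += 18 → s = 44.0000
seg 4 [120.3°–217.2°] dwell: s stays 44.0000
seg 5 [217.2°–360°] simple-harmonic, h=-19: θ=236.9° here. β=19.7, B=142.8. -19/2·(1 − cos(π·0.1380)) = -0.8783 → s = 43.1217
radial distance = base radius + s = 43 + 43.1217 = 86.1217

86.1217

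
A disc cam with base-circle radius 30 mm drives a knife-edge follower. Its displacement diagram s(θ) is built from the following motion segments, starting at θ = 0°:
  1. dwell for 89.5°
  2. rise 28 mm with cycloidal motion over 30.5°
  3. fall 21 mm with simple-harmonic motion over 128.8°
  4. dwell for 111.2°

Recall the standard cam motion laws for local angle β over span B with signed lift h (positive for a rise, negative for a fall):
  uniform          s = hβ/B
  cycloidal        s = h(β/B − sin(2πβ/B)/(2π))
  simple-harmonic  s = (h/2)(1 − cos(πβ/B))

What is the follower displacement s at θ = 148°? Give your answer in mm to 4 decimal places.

seg 1 [0°–89.5°] dwell: s stays 0.0000
seg 2 [89.5°–120°] cycloidal, h=28: full span → s += 28 → s = 28.0000
seg 3 [120°–248.8°] simple-harmonic, h=-21: θ=148° here. β=28, B=128.8. -21/2·(1 − cos(π·0.2174)) = -2.3550 → s = 25.6450

25.6450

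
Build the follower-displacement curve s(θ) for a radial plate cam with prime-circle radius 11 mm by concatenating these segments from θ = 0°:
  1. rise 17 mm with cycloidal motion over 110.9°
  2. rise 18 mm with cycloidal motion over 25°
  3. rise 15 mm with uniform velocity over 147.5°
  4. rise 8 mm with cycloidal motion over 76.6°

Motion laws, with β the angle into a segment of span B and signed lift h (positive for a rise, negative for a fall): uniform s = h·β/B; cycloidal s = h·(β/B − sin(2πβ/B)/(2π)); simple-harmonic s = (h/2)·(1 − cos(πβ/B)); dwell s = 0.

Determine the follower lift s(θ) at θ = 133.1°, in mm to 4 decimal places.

seg 1 [0°–110.9°] cycloidal, h=17: full span → s += 17 → s = 17.0000
seg 2 [110.9°–135.9°] cycloidal, h=18: θ=133.1° here. β=22.2, B=25. 18·(0.8880 − sin(2π·0.8880)/(2π)) = 17.8377 → s = 34.8377

34.8377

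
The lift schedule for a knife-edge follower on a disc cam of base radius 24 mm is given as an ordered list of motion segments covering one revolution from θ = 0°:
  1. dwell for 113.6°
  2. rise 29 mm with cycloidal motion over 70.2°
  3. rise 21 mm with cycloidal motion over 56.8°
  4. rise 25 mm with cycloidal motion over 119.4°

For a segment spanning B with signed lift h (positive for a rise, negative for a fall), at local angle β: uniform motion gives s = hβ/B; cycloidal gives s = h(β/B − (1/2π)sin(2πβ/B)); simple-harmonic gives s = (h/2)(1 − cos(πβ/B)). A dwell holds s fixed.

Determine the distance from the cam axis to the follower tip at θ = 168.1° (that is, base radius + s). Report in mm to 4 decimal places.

seg 1 [0°–113.6°] dwell: s stays 0.0000
seg 2 [113.6°–183.8°] cycloidal, h=29: θ=168.1° here. β=54.5, B=70.2. 29·(0.7764 − sin(2π·0.7764)/(2π)) = 27.0666 → s = 27.0666
radial distance = base radius + s = 24 + 27.0666 = 51.0666

51.0666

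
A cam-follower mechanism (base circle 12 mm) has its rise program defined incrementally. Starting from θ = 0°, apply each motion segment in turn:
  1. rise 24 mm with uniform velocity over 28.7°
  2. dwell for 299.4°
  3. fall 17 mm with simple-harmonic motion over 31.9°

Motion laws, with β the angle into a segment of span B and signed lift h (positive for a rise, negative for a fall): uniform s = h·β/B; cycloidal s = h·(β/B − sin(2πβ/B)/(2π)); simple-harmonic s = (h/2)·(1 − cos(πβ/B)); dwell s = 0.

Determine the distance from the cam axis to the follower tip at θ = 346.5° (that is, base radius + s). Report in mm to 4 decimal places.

seg 1 [0°–28.7°] uniform, h=24: full span → s += 24 → s = 24.0000
seg 2 [28.7°–328.1°] dwell: s stays 24.0000
seg 3 [328.1°–360°] simple-harmonic, h=-17: θ=346.5° here. β=18.4, B=31.9. -17/2·(1 − cos(π·0.5768)) = -10.5311 → s = 13.4689
radial distance = base radius + s = 12 + 13.4689 = 25.4689

25.4689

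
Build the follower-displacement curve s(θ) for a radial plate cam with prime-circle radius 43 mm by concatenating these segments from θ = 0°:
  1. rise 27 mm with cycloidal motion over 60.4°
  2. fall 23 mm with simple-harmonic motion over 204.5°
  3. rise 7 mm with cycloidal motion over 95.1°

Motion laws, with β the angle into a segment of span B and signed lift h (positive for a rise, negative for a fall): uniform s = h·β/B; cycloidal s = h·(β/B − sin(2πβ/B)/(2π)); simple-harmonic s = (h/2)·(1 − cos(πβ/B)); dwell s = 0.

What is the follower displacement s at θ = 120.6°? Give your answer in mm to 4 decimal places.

seg 1 [0°–60.4°] cycloidal, h=27: full span → s += 27 → s = 27.0000
seg 2 [60.4°–264.9°] simple-harmonic, h=-23: θ=120.6° here. β=60.2, B=204.5. -23/2·(1 − cos(π·0.2944)) = -4.5772 → s = 22.4228

22.4228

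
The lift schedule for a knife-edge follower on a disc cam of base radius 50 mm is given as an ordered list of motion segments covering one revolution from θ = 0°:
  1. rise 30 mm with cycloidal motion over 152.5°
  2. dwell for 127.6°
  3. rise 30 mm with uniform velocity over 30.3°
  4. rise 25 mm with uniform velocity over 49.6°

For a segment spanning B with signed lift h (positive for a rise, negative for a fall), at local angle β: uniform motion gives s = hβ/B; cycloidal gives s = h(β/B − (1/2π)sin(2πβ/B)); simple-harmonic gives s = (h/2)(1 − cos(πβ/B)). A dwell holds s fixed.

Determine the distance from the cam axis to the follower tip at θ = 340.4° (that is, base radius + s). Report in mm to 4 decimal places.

seg 1 [0°–152.5°] cycloidal, h=30: full span → s += 30 → s = 30.0000
seg 2 [152.5°–280.1°] dwell: s stays 30.0000
seg 3 [280.1°–310.4°] uniform, h=30: full span → s += 30 → s = 60.0000
seg 4 [310.4°–360°] uniform, h=25: θ=340.4° here. β=30, B=49.6. 25·30/49.6 = 15.1210 → s = 75.1210
radial distance = base radius + s = 50 + 75.1210 = 125.1210

125.1210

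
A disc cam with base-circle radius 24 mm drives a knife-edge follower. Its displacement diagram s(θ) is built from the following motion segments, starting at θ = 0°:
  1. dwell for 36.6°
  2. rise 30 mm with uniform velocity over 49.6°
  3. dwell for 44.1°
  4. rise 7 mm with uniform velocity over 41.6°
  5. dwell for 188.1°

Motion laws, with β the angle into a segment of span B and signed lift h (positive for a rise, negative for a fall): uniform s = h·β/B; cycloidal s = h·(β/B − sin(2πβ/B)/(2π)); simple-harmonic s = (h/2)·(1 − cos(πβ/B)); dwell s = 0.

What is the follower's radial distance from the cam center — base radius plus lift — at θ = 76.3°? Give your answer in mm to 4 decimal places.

seg 1 [0°–36.6°] dwell: s stays 0.0000
seg 2 [36.6°–86.2°] uniform, h=30: θ=76.3° here. β=39.7, B=49.6. 30·39.7/49.6 = 24.0121 → s = 24.0121
radial distance = base radius + s = 24 + 24.0121 = 48.0121

48.0121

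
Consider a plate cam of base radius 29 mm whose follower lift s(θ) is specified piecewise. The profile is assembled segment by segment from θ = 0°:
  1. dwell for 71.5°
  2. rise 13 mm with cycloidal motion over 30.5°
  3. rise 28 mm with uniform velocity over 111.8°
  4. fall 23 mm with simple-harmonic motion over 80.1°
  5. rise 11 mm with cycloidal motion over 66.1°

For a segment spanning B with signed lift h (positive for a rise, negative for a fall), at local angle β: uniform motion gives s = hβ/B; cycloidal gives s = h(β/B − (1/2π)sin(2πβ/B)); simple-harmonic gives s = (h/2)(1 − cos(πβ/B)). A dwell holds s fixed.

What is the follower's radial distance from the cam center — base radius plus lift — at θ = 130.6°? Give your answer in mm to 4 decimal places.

seg 1 [0°–71.5°] dwell: s stays 0.0000
seg 2 [71.5°–102°] cycloidal, h=13: full span → s += 13 → s = 13.0000
seg 3 [102°–213.8°] uniform, h=28: θ=130.6° here. β=28.6, B=111.8. 28·28.6/111.8 = 7.1628 → s = 20.1628
radial distance = base radius + s = 29 + 20.1628 = 49.1628

49.1628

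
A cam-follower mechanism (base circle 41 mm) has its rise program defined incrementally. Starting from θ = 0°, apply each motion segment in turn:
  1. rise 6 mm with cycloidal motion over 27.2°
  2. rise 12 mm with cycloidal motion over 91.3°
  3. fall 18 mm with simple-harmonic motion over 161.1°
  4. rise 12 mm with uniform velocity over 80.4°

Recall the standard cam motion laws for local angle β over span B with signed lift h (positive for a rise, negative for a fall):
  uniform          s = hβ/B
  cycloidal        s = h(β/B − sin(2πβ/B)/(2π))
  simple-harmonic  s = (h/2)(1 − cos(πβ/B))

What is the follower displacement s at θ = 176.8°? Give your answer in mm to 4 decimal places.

seg 1 [0°–27.2°] cycloidal, h=6: full span → s += 6 → s = 6.0000
seg 2 [27.2°–118.5°] cycloidal, h=12: full span → s += 12 → s = 18.0000
seg 3 [118.5°–279.6°] simple-harmonic, h=-18: θ=176.8° here. β=58.3, B=161.1. -18/2·(1 − cos(π·0.3619)) = -5.2163 → s = 12.7837

12.7837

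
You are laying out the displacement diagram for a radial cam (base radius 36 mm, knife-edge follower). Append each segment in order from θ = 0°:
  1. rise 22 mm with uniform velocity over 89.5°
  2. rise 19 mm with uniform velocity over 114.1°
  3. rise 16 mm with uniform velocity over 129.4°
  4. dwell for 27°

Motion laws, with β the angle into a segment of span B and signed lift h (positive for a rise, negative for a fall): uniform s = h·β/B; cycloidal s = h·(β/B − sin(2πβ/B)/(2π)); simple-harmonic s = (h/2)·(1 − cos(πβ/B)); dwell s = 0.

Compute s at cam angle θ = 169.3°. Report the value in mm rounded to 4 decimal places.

seg 1 [0°–89.5°] uniform, h=22: full span → s += 22 → s = 22.0000
seg 2 [89.5°–203.6°] uniform, h=19: θ=169.3° here. β=79.8, B=114.1. 19·79.8/114.1 = 13.2883 → s = 35.2883

35.2883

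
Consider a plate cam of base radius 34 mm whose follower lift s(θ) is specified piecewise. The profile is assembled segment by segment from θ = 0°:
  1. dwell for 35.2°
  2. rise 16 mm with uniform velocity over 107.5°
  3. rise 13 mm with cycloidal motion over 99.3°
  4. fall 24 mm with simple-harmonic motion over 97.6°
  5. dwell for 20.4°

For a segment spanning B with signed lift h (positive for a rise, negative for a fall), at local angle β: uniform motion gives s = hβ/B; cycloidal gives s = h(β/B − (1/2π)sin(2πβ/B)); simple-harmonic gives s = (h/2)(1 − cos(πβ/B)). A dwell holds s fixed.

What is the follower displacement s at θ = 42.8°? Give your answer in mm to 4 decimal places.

seg 1 [0°–35.2°] dwell: s stays 0.0000
seg 2 [35.2°–142.7°] uniform, h=16: θ=42.8° here. β=7.6, B=107.5. 16·7.6/107.5 = 1.1312 → s = 1.1312

1.1312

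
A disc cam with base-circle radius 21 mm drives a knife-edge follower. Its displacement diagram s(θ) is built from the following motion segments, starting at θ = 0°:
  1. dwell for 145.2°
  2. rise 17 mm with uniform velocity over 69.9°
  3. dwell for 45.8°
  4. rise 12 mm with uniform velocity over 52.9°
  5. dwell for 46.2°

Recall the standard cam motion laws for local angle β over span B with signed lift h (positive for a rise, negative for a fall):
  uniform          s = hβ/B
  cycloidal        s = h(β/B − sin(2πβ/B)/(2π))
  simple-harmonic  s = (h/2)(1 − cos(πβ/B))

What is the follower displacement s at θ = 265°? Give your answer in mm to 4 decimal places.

seg 1 [0°–145.2°] dwell: s stays 0.0000
seg 2 [145.2°–215.1°] uniform, h=17: full span → s += 17 → s = 17.0000
seg 3 [215.1°–260.9°] dwell: s stays 17.0000
seg 4 [260.9°–313.8°] uniform, h=12: θ=265° here. β=4.1, B=52.9. 12·4.1/52.9 = 0.9301 → s = 17.9301

17.9301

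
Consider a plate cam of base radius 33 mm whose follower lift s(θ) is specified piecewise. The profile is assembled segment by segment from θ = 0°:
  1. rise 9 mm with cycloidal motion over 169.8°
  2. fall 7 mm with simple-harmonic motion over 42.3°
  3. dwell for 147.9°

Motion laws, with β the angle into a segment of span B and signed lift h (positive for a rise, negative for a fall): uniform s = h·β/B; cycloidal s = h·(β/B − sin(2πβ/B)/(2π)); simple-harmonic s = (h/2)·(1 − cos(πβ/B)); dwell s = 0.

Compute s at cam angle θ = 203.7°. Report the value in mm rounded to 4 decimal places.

seg 1 [0°–169.8°] cycloidal, h=9: full span → s += 9 → s = 9.0000
seg 2 [169.8°–212.1°] simple-harmonic, h=-7: θ=203.7° here. β=33.9, B=42.3. -7/2·(1 − cos(π·0.8014)) = -6.3407 → s = 2.6593

2.6593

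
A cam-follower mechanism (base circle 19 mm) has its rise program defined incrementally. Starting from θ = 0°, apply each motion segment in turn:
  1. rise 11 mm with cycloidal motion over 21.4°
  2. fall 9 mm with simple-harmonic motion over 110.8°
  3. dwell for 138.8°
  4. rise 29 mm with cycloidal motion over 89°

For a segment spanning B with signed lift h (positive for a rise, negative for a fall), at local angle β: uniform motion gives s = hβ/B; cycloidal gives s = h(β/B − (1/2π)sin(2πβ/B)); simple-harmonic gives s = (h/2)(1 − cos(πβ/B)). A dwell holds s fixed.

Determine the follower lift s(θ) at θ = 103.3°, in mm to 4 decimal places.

seg 1 [0°–21.4°] cycloidal, h=11: full span → s += 11 → s = 11.0000
seg 2 [21.4°–132.2°] simple-harmonic, h=-9: θ=103.3° here. β=81.9, B=110.8. -9/2·(1 − cos(π·0.7392)) = -7.5719 → s = 3.4281

3.4281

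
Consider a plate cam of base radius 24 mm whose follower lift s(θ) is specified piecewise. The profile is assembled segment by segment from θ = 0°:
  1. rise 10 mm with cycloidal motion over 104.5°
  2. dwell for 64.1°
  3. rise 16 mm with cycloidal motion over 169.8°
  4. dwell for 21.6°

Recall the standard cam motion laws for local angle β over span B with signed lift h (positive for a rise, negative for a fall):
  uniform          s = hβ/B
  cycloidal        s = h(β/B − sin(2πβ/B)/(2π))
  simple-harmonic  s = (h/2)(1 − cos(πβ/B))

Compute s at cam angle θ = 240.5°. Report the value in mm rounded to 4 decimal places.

seg 1 [0°–104.5°] cycloidal, h=10: full span → s += 10 → s = 10.0000
seg 2 [104.5°–168.6°] dwell: s stays 10.0000
seg 3 [168.6°–338.4°] cycloidal, h=16: θ=240.5° here. β=71.9, B=169.8. 16·(0.4234 − sin(2π·0.4234)/(2π)) = 5.5968 → s = 15.5968

15.5968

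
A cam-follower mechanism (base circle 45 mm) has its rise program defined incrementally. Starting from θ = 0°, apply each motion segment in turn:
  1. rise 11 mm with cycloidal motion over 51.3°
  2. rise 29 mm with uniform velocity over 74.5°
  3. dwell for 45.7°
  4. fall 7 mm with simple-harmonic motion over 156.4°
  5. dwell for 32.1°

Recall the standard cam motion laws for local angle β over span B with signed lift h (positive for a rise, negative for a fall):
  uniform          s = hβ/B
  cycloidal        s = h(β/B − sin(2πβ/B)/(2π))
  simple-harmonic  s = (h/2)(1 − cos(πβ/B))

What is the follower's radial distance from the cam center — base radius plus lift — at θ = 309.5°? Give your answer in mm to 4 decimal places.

seg 1 [0°–51.3°] cycloidal, h=11: full span → s += 11 → s = 11.0000
seg 2 [51.3°–125.8°] uniform, h=29: full span → s += 29 → s = 40.0000
seg 3 [125.8°–171.5°] dwell: s stays 40.0000
seg 4 [171.5°–327.9°] simple-harmonic, h=-7: θ=309.5° here. β=138, B=156.4. -7/2·(1 − cos(π·0.8824)) = -6.7637 → s = 33.2363
radial distance = base radius + s = 45 + 33.2363 = 78.2363

78.2363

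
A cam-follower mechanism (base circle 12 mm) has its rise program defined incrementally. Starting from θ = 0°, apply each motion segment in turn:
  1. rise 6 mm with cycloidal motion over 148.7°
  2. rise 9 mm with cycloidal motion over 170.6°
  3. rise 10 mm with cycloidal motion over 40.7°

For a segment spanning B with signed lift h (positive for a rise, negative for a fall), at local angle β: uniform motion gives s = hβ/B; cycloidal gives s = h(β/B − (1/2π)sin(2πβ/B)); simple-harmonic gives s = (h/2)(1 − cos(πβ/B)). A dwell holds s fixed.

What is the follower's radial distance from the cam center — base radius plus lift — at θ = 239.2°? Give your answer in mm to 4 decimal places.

seg 1 [0°–148.7°] cycloidal, h=6: full span → s += 6 → s = 6.0000
seg 2 [148.7°–319.3°] cycloidal, h=9: θ=239.2° here. β=90.5, B=170.6. 9·(0.5305 − sin(2π·0.5305)/(2π)) = 5.0470 → s = 11.0470
radial distance = base radius + s = 12 + 11.0470 = 23.0470

23.0470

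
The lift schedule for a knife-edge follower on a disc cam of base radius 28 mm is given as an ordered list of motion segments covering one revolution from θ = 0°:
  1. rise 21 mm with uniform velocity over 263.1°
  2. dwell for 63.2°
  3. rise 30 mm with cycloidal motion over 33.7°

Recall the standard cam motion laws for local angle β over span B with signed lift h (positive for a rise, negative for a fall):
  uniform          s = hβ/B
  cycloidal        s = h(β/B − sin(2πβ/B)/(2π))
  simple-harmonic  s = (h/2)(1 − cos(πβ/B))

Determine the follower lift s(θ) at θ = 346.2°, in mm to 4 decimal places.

seg 1 [0°–263.1°] uniform, h=21: full span → s += 21 → s = 21.0000
seg 2 [263.1°–326.3°] dwell: s stays 21.0000
seg 3 [326.3°–360°] cycloidal, h=30: θ=346.2° here. β=19.9, B=33.7. 30·(0.5905 − sin(2π·0.5905)/(2π)) = 20.2863 → s = 41.2863

41.2863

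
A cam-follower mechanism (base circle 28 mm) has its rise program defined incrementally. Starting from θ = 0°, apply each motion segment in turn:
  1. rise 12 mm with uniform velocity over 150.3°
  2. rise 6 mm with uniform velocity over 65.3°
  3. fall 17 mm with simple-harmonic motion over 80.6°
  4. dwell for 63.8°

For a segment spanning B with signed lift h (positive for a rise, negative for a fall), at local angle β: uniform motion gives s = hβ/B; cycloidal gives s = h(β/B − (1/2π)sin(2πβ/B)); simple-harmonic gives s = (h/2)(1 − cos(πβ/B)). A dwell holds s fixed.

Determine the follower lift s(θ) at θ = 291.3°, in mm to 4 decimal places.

seg 1 [0°–150.3°] uniform, h=12: full span → s += 12 → s = 12.0000
seg 2 [150.3°–215.6°] uniform, h=6: full span → s += 6 → s = 18.0000
seg 3 [215.6°–296.2°] simple-harmonic, h=-17: θ=291.3° here. β=75.7, B=80.6. -17/2·(1 − cos(π·0.9392)) = -16.8454 → s = 1.1546

1.1546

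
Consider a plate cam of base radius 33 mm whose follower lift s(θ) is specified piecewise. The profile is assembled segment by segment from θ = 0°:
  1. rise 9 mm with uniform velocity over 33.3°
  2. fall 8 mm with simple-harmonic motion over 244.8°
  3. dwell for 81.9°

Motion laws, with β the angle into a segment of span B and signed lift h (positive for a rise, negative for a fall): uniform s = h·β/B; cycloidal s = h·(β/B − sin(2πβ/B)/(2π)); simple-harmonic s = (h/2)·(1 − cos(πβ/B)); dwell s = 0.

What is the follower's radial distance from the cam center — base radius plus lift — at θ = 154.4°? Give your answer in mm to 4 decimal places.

seg 1 [0°–33.3°] uniform, h=9: full span → s += 9 → s = 9.0000
seg 2 [33.3°–278.1°] simple-harmonic, h=-8: θ=154.4° here. β=121.1, B=244.8. -8/2·(1 − cos(π·0.4947)) = -3.9333 → s = 5.0667
radial distance = base radius + s = 33 + 5.0667 = 38.0667

38.0667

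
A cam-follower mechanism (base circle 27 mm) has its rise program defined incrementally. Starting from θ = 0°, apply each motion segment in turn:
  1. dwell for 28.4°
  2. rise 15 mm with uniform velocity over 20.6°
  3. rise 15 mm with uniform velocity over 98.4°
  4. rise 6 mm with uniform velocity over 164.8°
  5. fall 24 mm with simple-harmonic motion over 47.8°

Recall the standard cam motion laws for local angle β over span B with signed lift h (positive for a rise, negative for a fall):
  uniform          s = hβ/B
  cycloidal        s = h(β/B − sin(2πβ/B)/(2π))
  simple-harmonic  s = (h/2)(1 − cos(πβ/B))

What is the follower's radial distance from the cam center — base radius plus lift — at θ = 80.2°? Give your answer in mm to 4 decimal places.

seg 1 [0°–28.4°] dwell: s stays 0.0000
seg 2 [28.4°–49°] uniform, h=15: full span → s += 15 → s = 15.0000
seg 3 [49°–147.4°] uniform, h=15: θ=80.2° here. β=31.2, B=98.4. 15·31.2/98.4 = 4.7561 → s = 19.7561
radial distance = base radius + s = 27 + 19.7561 = 46.7561

46.7561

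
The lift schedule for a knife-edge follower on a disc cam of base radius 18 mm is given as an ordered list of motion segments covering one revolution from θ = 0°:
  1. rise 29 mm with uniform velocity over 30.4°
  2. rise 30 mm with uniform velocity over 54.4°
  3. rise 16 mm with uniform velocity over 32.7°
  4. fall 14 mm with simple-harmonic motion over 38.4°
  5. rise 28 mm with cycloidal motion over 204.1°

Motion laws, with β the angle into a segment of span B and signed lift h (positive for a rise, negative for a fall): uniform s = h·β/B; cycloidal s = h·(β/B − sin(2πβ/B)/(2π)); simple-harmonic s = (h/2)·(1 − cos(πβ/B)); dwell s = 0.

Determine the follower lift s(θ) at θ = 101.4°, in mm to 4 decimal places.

seg 1 [0°–30.4°] uniform, h=29: full span → s += 29 → s = 29.0000
seg 2 [30.4°–84.8°] uniform, h=30: full span → s += 30 → s = 59.0000
seg 3 [84.8°–117.5°] uniform, h=16: θ=101.4° here. β=16.6, B=32.7. 16·16.6/32.7 = 8.1223 → s = 67.1223

67.1223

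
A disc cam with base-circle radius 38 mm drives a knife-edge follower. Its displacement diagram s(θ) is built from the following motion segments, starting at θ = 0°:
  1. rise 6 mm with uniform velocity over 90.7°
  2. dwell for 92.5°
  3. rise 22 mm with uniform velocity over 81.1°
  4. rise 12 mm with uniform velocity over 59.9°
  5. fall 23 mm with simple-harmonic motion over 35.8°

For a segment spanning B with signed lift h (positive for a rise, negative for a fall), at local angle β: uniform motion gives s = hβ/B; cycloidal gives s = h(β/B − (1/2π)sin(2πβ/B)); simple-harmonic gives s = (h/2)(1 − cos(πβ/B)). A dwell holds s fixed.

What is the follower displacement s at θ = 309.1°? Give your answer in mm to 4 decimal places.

seg 1 [0°–90.7°] uniform, h=6: full span → s += 6 → s = 6.0000
seg 2 [90.7°–183.2°] dwell: s stays 6.0000
seg 3 [183.2°–264.3°] uniform, h=22: full span → s += 22 → s = 28.0000
seg 4 [264.3°–324.2°] uniform, h=12: θ=309.1° here. β=44.8, B=59.9. 12·44.8/59.9 = 8.9750 → s = 36.9750

36.9750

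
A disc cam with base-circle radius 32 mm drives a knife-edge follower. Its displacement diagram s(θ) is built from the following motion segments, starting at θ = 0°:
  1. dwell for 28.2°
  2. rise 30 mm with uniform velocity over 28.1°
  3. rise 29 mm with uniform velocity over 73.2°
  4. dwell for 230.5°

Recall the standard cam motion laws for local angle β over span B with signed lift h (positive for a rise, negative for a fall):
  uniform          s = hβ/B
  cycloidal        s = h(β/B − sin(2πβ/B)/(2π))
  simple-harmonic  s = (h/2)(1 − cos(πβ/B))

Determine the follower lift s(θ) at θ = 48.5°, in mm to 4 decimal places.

seg 1 [0°–28.2°] dwell: s stays 0.0000
seg 2 [28.2°–56.3°] uniform, h=30: θ=48.5° here. β=20.3, B=28.1. 30·20.3/28.1 = 21.6726 → s = 21.6726

21.6726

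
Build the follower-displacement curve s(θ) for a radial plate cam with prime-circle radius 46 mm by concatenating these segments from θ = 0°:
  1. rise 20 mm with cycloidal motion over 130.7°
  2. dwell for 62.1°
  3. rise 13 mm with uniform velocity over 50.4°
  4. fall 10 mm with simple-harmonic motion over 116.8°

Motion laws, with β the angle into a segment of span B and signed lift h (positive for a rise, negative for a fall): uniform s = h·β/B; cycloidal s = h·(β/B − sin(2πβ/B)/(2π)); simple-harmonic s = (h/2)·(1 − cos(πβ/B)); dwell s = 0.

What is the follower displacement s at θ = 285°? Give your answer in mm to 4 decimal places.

seg 1 [0°–130.7°] cycloidal, h=20: full span → s += 20 → s = 20.0000
seg 2 [130.7°–192.8°] dwell: s stays 20.0000
seg 3 [192.8°–243.2°] uniform, h=13: full span → s += 13 → s = 33.0000
seg 4 [243.2°–360°] simple-harmonic, h=-10: θ=285° here. β=41.8, B=116.8. -10/2·(1 − cos(π·0.3579)) = -2.8410 → s = 30.1590

30.1590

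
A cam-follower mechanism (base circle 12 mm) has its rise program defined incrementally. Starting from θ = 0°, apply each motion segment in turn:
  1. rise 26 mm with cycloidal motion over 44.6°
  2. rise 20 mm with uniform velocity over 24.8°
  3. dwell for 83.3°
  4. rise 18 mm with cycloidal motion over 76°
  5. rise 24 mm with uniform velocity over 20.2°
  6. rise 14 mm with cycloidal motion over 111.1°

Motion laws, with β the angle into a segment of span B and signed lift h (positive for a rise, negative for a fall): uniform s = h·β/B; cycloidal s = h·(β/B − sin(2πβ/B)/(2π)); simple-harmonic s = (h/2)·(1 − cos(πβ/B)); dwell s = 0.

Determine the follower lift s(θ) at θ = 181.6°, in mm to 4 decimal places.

seg 1 [0°–44.6°] cycloidal, h=26: full span → s += 26 → s = 26.0000
seg 2 [44.6°–69.4°] uniform, h=20: full span → s += 20 → s = 46.0000
seg 3 [69.4°–152.7°] dwell: s stays 46.0000
seg 4 [152.7°–228.7°] cycloidal, h=18: θ=181.6° here. β=28.9, B=76. 18·(0.3803 − sin(2π·0.3803)/(2π)) = 4.8871 → s = 50.8871

50.8871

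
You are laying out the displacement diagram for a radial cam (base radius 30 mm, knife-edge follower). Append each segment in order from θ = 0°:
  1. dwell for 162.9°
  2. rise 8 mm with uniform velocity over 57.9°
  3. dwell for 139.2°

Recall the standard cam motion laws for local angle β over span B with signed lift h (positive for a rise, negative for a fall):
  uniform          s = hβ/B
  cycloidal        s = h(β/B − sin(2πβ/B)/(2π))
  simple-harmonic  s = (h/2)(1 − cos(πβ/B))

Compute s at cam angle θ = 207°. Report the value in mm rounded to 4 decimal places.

seg 1 [0°–162.9°] dwell: s stays 0.0000
seg 2 [162.9°–220.8°] uniform, h=8: θ=207° here. β=44.1, B=57.9. 8·44.1/57.9 = 6.0933 → s = 6.0933

6.0933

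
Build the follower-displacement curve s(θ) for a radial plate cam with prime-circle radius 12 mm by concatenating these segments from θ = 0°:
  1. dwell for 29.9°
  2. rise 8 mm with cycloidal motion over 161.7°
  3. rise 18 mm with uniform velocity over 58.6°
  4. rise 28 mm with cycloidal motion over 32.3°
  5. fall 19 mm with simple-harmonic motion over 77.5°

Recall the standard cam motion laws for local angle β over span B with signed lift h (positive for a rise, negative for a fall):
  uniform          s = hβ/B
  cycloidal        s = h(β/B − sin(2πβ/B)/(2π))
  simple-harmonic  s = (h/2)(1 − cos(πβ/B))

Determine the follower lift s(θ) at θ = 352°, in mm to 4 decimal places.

seg 1 [0°–29.9°] dwell: s stays 0.0000
seg 2 [29.9°–191.6°] cycloidal, h=8: full span → s += 8 → s = 8.0000
seg 3 [191.6°–250.2°] uniform, h=18: full span → s += 18 → s = 26.0000
seg 4 [250.2°–282.5°] cycloidal, h=28: full span → s += 28 → s = 54.0000
seg 5 [282.5°–360°] simple-harmonic, h=-19: θ=352° here. β=69.5, B=77.5. -19/2·(1 − cos(π·0.8968)) = -18.5048 → s = 35.4952

35.4952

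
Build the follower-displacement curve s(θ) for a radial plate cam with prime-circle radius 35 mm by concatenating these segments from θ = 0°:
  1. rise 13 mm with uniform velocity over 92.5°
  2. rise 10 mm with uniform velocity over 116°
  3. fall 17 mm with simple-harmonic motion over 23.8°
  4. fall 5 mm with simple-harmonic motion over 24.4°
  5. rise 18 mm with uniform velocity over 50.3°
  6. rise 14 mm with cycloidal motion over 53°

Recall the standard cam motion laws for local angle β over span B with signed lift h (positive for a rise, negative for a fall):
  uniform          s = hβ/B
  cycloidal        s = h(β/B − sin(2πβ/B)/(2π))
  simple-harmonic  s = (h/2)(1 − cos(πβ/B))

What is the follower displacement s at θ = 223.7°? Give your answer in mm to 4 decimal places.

seg 1 [0°–92.5°] uniform, h=13: full span → s += 13 → s = 13.0000
seg 2 [92.5°–208.5°] uniform, h=10: full span → s += 10 → s = 23.0000
seg 3 [208.5°–232.3°] simple-harmonic, h=-17: θ=223.7° here. β=15.2, B=23.8. -17/2·(1 − cos(π·0.6387)) = -12.0866 → s = 10.9134

10.9134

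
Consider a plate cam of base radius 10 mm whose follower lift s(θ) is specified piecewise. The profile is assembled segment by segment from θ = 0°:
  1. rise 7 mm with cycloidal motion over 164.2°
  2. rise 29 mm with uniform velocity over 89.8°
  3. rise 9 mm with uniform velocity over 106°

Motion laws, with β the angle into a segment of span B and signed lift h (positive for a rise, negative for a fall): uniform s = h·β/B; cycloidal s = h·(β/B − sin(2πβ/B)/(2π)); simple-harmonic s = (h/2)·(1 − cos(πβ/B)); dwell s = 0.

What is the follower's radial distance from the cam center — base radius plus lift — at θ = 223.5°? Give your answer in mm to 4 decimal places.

seg 1 [0°–164.2°] cycloidal, h=7: full span → s += 7 → s = 7.0000
seg 2 [164.2°–254°] uniform, h=29: θ=223.5° here. β=59.3, B=89.8. 29·59.3/89.8 = 19.1503 → s = 26.1503
radial distance = base radius + s = 10 + 26.1503 = 36.1503

36.1503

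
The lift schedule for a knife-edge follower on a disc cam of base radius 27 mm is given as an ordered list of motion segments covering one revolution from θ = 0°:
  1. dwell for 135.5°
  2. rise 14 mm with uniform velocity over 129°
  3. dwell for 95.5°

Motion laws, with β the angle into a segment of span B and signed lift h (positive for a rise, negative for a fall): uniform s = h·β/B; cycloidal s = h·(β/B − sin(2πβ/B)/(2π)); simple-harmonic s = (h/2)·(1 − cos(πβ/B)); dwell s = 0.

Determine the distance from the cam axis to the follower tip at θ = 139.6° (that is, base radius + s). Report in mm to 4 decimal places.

seg 1 [0°–135.5°] dwell: s stays 0.0000
seg 2 [135.5°–264.5°] uniform, h=14: θ=139.6° here. β=4.1, B=129. 14·4.1/129 = 0.4450 → s = 0.4450
radial distance = base radius + s = 27 + 0.4450 = 27.4450

27.4450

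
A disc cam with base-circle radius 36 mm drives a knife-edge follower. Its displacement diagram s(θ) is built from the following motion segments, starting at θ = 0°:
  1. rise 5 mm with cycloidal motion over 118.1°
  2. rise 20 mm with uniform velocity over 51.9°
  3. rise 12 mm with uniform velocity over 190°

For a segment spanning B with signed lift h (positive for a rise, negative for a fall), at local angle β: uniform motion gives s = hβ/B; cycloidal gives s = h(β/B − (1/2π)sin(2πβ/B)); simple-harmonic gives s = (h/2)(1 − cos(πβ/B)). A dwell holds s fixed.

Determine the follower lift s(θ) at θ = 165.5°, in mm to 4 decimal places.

seg 1 [0°–118.1°] cycloidal, h=5: full span → s += 5 → s = 5.0000
seg 2 [118.1°–170°] uniform, h=20: θ=165.5° here. β=47.4, B=51.9. 20·47.4/51.9 = 18.2659 → s = 23.2659

23.2659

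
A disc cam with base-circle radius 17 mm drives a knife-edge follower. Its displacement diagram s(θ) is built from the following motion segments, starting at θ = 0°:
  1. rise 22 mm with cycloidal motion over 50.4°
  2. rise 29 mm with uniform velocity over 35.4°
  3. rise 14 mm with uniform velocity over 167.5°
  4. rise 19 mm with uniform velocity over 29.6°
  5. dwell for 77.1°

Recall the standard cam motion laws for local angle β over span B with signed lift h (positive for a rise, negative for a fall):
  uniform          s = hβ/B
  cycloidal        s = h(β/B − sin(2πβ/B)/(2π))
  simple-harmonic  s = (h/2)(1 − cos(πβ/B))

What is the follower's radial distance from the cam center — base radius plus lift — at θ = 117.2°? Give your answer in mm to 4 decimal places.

seg 1 [0°–50.4°] cycloidal, h=22: full span → s += 22 → s = 22.0000
seg 2 [50.4°–85.8°] uniform, h=29: full span → s += 29 → s = 51.0000
seg 3 [85.8°–253.3°] uniform, h=14: θ=117.2° here. β=31.4, B=167.5. 14·31.4/167.5 = 2.6245 → s = 53.6245
radial distance = base radius + s = 17 + 53.6245 = 70.6245

70.6245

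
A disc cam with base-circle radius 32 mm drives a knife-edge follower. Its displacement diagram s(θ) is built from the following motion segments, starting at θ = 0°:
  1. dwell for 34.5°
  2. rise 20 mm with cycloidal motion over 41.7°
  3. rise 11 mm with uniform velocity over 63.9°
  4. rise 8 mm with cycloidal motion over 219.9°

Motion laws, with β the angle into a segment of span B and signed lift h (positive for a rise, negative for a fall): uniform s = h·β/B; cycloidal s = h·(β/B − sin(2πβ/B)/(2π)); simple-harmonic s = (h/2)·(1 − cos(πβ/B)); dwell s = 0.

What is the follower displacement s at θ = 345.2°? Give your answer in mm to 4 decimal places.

seg 1 [0°–34.5°] dwell: s stays 0.0000
seg 2 [34.5°–76.2°] cycloidal, h=20: full span → s += 20 → s = 20.0000
seg 3 [76.2°–140.1°] uniform, h=11: full span → s += 11 → s = 31.0000
seg 4 [140.1°–360°] cycloidal, h=8: θ=345.2° here. β=205.1, B=219.9. 8·(0.9327 − sin(2π·0.9327)/(2π)) = 7.9841 → s = 38.9841

38.9841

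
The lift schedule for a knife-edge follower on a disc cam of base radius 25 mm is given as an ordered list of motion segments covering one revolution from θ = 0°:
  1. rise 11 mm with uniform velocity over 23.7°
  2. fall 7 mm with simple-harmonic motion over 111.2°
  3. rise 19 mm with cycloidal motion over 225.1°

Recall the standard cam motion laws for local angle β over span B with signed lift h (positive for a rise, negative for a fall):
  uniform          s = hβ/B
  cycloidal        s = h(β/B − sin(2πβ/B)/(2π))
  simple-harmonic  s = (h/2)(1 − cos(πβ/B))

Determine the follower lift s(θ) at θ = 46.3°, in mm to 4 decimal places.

seg 1 [0°–23.7°] uniform, h=11: full span → s += 11 → s = 11.0000
seg 2 [23.7°–134.9°] simple-harmonic, h=-7: θ=46.3° here. β=22.6, B=111.2. -7/2·(1 − cos(π·0.2032)) = -0.6895 → s = 10.3105

10.3105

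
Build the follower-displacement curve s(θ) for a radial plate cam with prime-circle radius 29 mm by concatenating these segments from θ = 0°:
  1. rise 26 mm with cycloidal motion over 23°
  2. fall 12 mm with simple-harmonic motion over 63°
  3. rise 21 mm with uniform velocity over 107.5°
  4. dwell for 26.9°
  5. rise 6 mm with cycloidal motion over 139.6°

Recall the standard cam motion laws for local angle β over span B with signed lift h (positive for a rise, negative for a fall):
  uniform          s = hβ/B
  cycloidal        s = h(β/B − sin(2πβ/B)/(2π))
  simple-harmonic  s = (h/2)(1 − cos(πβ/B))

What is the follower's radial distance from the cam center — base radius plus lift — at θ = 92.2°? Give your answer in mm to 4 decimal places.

seg 1 [0°–23°] cycloidal, h=26: full span → s += 26 → s = 26.0000
seg 2 [23°–86°] simple-harmonic, h=-12: full span → s += -12 → s = 14.0000
seg 3 [86°–193.5°] uniform, h=21: θ=92.2° here. β=6.2, B=107.5. 21·6.2/107.5 = 1.2112 → s = 15.2112
radial distance = base radius + s = 29 + 15.2112 = 44.2112

44.2112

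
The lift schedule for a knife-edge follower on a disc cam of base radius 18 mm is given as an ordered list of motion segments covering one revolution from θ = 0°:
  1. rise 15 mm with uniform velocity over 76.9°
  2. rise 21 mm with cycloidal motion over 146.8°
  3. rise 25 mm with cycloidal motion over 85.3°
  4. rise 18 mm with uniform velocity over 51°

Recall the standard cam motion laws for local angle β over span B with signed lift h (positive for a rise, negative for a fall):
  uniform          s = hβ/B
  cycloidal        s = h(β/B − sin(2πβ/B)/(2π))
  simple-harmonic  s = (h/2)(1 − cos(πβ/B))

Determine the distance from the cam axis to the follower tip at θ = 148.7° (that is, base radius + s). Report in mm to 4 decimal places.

seg 1 [0°–76.9°] uniform, h=15: full span → s += 15 → s = 15.0000
seg 2 [76.9°–223.7°] cycloidal, h=21: θ=148.7° here. β=71.8, B=146.8. 21·(0.4891 − sin(2π·0.4891)/(2π)) = 10.0424 → s = 25.0424
radial distance = base radius + s = 18 + 25.0424 = 43.0424

43.0424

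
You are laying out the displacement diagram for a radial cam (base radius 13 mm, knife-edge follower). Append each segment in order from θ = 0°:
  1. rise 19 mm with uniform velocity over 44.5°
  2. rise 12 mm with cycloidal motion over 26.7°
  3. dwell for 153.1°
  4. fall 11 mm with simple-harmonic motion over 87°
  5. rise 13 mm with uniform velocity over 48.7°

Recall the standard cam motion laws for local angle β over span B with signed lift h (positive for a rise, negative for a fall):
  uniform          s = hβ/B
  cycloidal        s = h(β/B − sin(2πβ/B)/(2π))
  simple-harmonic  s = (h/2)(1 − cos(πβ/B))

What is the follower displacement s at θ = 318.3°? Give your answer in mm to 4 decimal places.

seg 1 [0°–44.5°] uniform, h=19: full span → s += 19 → s = 19.0000
seg 2 [44.5°–71.2°] cycloidal, h=12: full span → s += 12 → s = 31.0000
seg 3 [71.2°–224.3°] dwell: s stays 31.0000
seg 4 [224.3°–311.3°] simple-harmonic, h=-11: full span → s += -11 → s = 20.0000
seg 5 [311.3°–360°] uniform, h=13: θ=318.3° here. β=7, B=48.7. 13·7/48.7 = 1.8686 → s = 21.8686

21.8686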